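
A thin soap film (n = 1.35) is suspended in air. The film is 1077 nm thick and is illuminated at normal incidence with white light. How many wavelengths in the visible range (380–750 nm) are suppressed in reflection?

4

Top surface (1.0 → 1.35): reflection off a higher-index medium gives a half-wave phase shift.
Bottom surface (1.35 → 1.0): reflection off a lower-index medium gives no phase shift.
The two reflections differ by half a wavelength.
So the condition for destructive reflection is 2 n t = m λ.
λ = 2 n t / m = 2908 / m nm.
m=3: 969 nm (IR); m=4: 727 nm (visible); m=5: 582 nm (visible); m=6: 485 nm (visible); m=7: 415 nm (visible); m=8: 363 nm (UV).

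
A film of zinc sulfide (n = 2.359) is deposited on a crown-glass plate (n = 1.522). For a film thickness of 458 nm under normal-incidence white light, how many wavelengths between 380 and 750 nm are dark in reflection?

Ray reflecting at the top interface goes from n = 1.0 toward n = 2.359: a half-wave phase shift.
Bottom surface (2.359 → 1.522): reflection off a lower-index medium gives no phase shift.
Exactly one π shift → a net half-wave offset.
So the condition for destructive reflection is 2 n t = m λ.
λ = 2 n t / m = 2161 / m nm.
m=2: 1080 nm (IR); m=3: 720 nm (visible); m=4: 540 nm (visible); m=5: 432 nm (visible); m=6: 360 nm (UV).

3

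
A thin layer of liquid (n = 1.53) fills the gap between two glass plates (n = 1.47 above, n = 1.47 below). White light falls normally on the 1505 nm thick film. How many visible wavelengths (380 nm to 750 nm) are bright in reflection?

6

Top surface (1.47 → 1.53): reflection off a higher-index medium gives a half-wave phase shift.
At the lower boundary (n = 1.53 to n = 1.47) the reflected ray undergoes no phase shift.
Exactly one π shift → a net half-wave offset.
For maximum reflection here: 2 n t = (m + ½) λ.
λ = 2 n t / (m + ½) = 4605 / (m + ½) nm.
m=5: 837 nm (IR); m=6: 709 nm (visible); m=7: 614 nm (visible); m=8: 542 nm (visible); m=9: 485 nm (visible); m=10: 439 nm (visible); m=11: 400 nm (visible); m=12: 368 nm (UV).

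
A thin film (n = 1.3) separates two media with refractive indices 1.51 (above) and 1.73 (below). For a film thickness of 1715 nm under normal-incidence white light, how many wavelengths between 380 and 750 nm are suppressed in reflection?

Ray reflecting at the top interface goes from n = 1.51 toward n = 1.3: no phase shift.
Bottom surface (1.3 → 1.73): reflection off a higher-index medium gives a half-wave phase shift.
The two reflections differ by half a wavelength.
With one net inversion, destructive interference in reflection requires 2 n t = m λ.
λ = 2 n t / m = 4459 / m nm.
m=5: 892 nm (IR); m=6: 743 nm (visible); m=7: 637 nm (visible); m=8: 557 nm (visible); m=9: 495 nm (visible); m=10: 446 nm (visible); m=11: 405 nm (visible); m=12: 372 nm (UV).

6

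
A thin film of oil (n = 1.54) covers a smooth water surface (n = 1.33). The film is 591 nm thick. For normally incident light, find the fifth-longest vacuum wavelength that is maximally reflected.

405 nm

Top surface (1.0 → 1.54): reflection off a higher-index medium gives a half-wave phase shift.
Ray reflecting at the bottom interface goes from n = 1.54 toward n = 1.33: no phase shift.
The two reflections differ by half a wavelength.
With one net inversion, constructive interference in reflection requires 2 n t = (m + ½) λ.
λ = 2 n t / (m + ½). The fifth-longest wavelength is m = 4: λ = 2 × 1.54 × 591 / 4.50 = 405 nm.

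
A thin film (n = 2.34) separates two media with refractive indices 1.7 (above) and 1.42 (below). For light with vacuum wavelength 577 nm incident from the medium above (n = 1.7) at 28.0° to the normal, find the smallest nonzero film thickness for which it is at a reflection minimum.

131 nm

Top surface (1.7 → 2.34): reflection off a higher-index medium gives a half-wave phase shift.
Ray reflecting at the bottom interface goes from n = 2.34 toward n = 1.42: no phase shift.
The two reflections differ by half a wavelength.
For dark reflection here: 2 n t cos θ_r = m λ.
Snell's law: 1.7 sin 28.0° = 2.34 sin θ_r → sin θ_r = 0.341, cos θ_r = 0.940.
Minimum nonzero at m = 1: t = λ / (2 n cos θ_r) = 577 / (2 × 2.34 × 0.940) = 131 nm.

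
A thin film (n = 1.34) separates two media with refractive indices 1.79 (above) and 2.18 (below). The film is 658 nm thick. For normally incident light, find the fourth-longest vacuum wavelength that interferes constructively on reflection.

Ray reflecting at the top interface goes from n = 1.79 toward n = 1.34: no phase shift.
Bottom surface (1.34 → 2.18): reflection off a higher-index medium gives a half-wave phase shift.
Net: one phase inversion between the two reflected rays.
For strong reflection here: 2 n t = (m + ½) λ.
λ = 2 n t / (m + ½). The fourth-longest wavelength is m = 3: λ = 2 × 1.34 × 658 / 3.50 = 504 nm.

504 nm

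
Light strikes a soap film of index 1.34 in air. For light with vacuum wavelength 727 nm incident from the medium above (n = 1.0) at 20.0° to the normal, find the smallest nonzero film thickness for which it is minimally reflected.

At the upper boundary (n = 1.0 to n = 1.34) the reflected ray undergoes a half-wave phase shift.
Ray reflecting at the bottom interface goes from n = 1.34 toward n = 1.0: no phase shift.
Net: one phase inversion between the two reflected rays.
With one net inversion, destructive interference in reflection requires 2 n t cos θ_r = m λ.
Snell's law: 1.0 sin 20.0° = 1.34 sin θ_r → sin θ_r = 0.255, cos θ_r = 0.967.
Minimum nonzero at m = 1: t = λ / (2 n cos θ_r) = 727 / (2 × 1.34 × 0.967) = 281 nm.

281 nm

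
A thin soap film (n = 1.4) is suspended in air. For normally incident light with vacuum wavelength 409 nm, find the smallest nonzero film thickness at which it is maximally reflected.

At the upper boundary (n = 1.0 to n = 1.4) the reflected ray undergoes a half-wave phase shift.
Bottom surface (1.4 → 1.0): reflection off a lower-index medium gives no phase shift.
Exactly one π shift → a net half-wave offset.
With one net inversion, constructive interference in reflection requires 2 n t = (m + ½) λ.
Minimum at m = 0: t = λ / (4 n) = 409 / (4 × 1.4) = 73.0 nm.

73.0 nm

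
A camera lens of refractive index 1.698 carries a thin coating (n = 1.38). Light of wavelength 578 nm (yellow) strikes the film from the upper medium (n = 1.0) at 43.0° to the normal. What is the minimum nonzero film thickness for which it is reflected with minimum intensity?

Ray reflecting at the top interface goes from n = 1.0 toward n = 1.38: a half-wave phase shift.
Bottom surface (1.38 → 1.698): reflection off a higher-index medium gives a half-wave phase shift.
The two reflections carry the same phase change, so no net offset.
So the condition for destructive reflection is 2 n t cos θ_r = (m + ½) λ.
Snell's law: 1.0 sin 43.0° = 1.38 sin θ_r → sin θ_r = 0.494, cos θ_r = 0.869.
Minimum at m = 0: t = λ / (4 n cos θ_r) = 578 / (4 × 1.38 × 0.869) = 120 nm.

120 nm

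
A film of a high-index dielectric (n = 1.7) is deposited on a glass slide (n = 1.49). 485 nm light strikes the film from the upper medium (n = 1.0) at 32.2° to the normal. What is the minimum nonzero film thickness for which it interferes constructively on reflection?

75.1 nm

Ray reflecting at the top interface goes from n = 1.0 toward n = 1.7: a half-wave phase shift.
Ray reflecting at the bottom interface goes from n = 1.7 toward n = 1.49: no phase shift.
Exactly one π shift → a net half-wave offset.
So the condition for constructive reflection is 2 n t cos θ_r = (m + ½) λ.
Snell's law: 1.0 sin 32.2° = 1.7 sin θ_r → sin θ_r = 0.313, cos θ_r = 0.950.
Minimum at m = 0: t = λ / (4 n cos θ_r) = 485 / (4 × 1.7 × 0.950) = 75.1 nm.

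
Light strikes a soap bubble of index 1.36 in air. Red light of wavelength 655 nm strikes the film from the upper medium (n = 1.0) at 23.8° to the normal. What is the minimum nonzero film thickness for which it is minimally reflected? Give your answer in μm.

At the upper boundary (n = 1.0 to n = 1.36) the reflected ray undergoes a half-wave phase shift.
At the lower boundary (n = 1.36 to n = 1.0) the reflected ray undergoes no phase shift.
Exactly one π shift → a net half-wave offset.
So the condition for destructive reflection is 2 n t cos θ_r = m λ.
Snell's law: 1.0 sin 23.8° = 1.36 sin θ_r → sin θ_r = 0.297, cos θ_r = 0.955.
Minimum nonzero at m = 1: t = λ / (2 n cos θ_r) = 655 / (2 × 1.36 × 0.955) = 252 nm.

0.252 μm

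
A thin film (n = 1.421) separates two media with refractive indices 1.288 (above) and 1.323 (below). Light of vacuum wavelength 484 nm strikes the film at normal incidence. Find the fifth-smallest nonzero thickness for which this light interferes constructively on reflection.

Top surface (1.288 → 1.421): reflection off a higher-index medium gives a half-wave phase shift.
Bottom surface (1.421 → 1.323): reflection off a lower-index medium gives no phase shift.
Exactly one π shift → a net half-wave offset.
For maximum reflection here: 2 n t = (m + ½) λ.
The fifth-smallest nonzero thickness corresponds to m = 4: t = (m + ½) λ / (2 n) = 4.50 × 484 / (2 × 1.421) = 766 nm.

766 nm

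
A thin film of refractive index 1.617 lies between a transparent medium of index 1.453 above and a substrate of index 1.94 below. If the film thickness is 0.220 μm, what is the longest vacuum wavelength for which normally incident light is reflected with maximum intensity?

711 nm

At the upper boundary (n = 1.453 to n = 1.617) the reflected ray undergoes a half-wave phase shift.
At the lower boundary (n = 1.617 to n = 1.94) the reflected ray undergoes a half-wave phase shift.
The two reflections carry the same phase change, so no net offset.
With no net inversion, constructive interference in reflection requires 2 n t = m λ.
λ = 2 n t / m. The longest wavelength is m = 1: λ = 2 × 1.617 × 220 / 1.00 = 711 nm.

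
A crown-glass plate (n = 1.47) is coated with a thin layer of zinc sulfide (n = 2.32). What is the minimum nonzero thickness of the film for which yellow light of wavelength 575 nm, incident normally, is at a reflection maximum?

62.0 nm

Ray reflecting at the top interface goes from n = 1.0 toward n = 2.32: a half-wave phase shift.
Ray reflecting at the bottom interface goes from n = 2.32 toward n = 1.47: no phase shift.
The two reflections differ by half a wavelength.
With one net inversion, constructive interference in reflection requires 2 n t = (m + ½) λ.
Minimum at m = 0: t = λ / (4 n) = 575 / (4 × 2.32) = 62.0 nm.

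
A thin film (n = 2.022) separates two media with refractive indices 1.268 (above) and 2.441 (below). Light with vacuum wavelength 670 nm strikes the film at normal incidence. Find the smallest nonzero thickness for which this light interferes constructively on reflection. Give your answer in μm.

0.166 μm

At the upper boundary (n = 1.268 to n = 2.022) the reflected ray undergoes a half-wave phase shift.
Bottom surface (2.022 → 2.441): reflection off a higher-index medium gives a half-wave phase shift.
Net: no relative phase inversion (both shifts match).
For bright reflection here: 2 n t = m λ.
The smallest nonzero thickness corresponds to m = 1: t = m λ / (2 n) = 1.00 × 670 / (2 × 2.022) = 166 nm.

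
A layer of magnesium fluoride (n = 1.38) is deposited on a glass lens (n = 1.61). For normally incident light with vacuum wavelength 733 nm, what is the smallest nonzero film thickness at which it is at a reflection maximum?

266 nm

At the upper boundary (n = 1.0 to n = 1.38) the reflected ray undergoes a half-wave phase shift.
Ray reflecting at the bottom interface goes from n = 1.38 toward n = 1.61: a half-wave phase shift.
Zero or two π shifts → no net half-wave offset.
So the condition for constructive reflection is 2 n t = m λ.
The smallest nonzero thickness corresponds to m = 1: t = m λ / (2 n) = 1.00 × 733 / (2 × 1.38) = 266 nm.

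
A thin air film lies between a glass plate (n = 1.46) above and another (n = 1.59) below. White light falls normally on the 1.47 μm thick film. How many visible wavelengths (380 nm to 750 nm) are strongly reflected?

4

At the upper boundary (n = 1.46 to n = 1.0) the reflected ray undergoes no phase shift.
Ray reflecting at the bottom interface goes from n = 1.0 toward n = 1.59: a half-wave phase shift.
Exactly one π shift → a net half-wave offset.
For maximum reflection here: 2 n t = (m + ½) λ.
λ = 2 n t / (m + ½) = 2940 / (m + ½) nm.
m=3: 840 nm (IR); m=4: 653 nm (visible); m=5: 535 nm (visible); m=6: 452 nm (visible); m=7: 392 nm (visible); m=8: 346 nm (UV).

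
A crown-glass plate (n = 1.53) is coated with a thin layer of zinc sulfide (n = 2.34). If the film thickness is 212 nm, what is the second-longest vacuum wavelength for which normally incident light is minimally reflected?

Ray reflecting at the top interface goes from n = 1.0 toward n = 2.34: a half-wave phase shift.
At the lower boundary (n = 2.34 to n = 1.53) the reflected ray undergoes no phase shift.
The two reflections differ by half a wavelength.
So the condition for destructive reflection is 2 n t = m λ.
λ = 2 n t / m. The second-longest wavelength is m = 2: λ = 2 × 2.34 × 212 / 2.00 = 496 nm.

496 nm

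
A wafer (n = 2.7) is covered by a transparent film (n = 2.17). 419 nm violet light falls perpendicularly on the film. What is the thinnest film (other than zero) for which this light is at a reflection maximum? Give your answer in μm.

0.0965 μm

Top surface (1.0 → 2.17): reflection off a higher-index medium gives a half-wave phase shift.
Ray reflecting at the bottom interface goes from n = 2.17 toward n = 2.7: a half-wave phase shift.
Zero or two π shifts → no net half-wave offset.
For strong reflection here: 2 n t = m λ.
Minimum nonzero at m = 1: t = λ / (2 n) = 419 / (2 × 2.17) = 96.5 nm.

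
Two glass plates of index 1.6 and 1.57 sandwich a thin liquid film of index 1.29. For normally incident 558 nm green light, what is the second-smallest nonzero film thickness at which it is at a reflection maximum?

324 nm

Top surface (1.6 → 1.29): reflection off a lower-index medium gives no phase shift.
Ray reflecting at the bottom interface goes from n = 1.29 toward n = 1.57: a half-wave phase shift.
The two reflections differ by half a wavelength.
With one net inversion, constructive interference in reflection requires 2 n t = (m + ½) λ.
The second-smallest nonzero thickness corresponds to m = 1: t = (m + ½) λ / (2 n) = 1.50 × 558 / (2 × 1.29) = 324 nm.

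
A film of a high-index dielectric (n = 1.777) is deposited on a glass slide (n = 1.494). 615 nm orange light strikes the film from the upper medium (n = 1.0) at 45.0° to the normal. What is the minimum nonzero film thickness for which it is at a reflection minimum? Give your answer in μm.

0.189 μm

At the upper boundary (n = 1.0 to n = 1.777) the reflected ray undergoes a half-wave phase shift.
Ray reflecting at the bottom interface goes from n = 1.777 toward n = 1.494: no phase shift.
Exactly one π shift → a net half-wave offset.
With one net inversion, destructive interference in reflection requires 2 n t cos θ_r = m λ.
Snell's law: 1.0 sin 45.0° = 1.777 sin θ_r → sin θ_r = 0.398, cos θ_r = 0.917.
Minimum nonzero at m = 1: t = λ / (2 n cos θ_r) = 615 / (2 × 1.777 × 0.917) = 189 nm.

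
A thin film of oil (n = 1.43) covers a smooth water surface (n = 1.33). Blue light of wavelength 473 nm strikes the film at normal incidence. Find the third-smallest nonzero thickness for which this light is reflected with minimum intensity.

496 nm

Top surface (1.0 → 1.43): reflection off a higher-index medium gives a half-wave phase shift.
Ray reflecting at the bottom interface goes from n = 1.43 toward n = 1.33: no phase shift.
The two reflections differ by half a wavelength.
For weak reflection here: 2 n t = m λ.
The third-smallest nonzero thickness corresponds to m = 3: t = m λ / (2 n) = 3.00 × 473 / (2 × 1.43) = 496 nm.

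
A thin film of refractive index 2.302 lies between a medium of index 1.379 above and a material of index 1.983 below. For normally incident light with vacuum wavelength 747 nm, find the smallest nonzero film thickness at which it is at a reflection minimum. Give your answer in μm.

0.162 μm

Top surface (1.379 → 2.302): reflection off a higher-index medium gives a half-wave phase shift.
At the lower boundary (n = 2.302 to n = 1.983) the reflected ray undergoes no phase shift.
Exactly one π shift → a net half-wave offset.
With one net inversion, destructive interference in reflection requires 2 n t = m λ.
Minimum nonzero at m = 1: t = λ / (2 n) = 747 / (2 × 2.302) = 162 nm.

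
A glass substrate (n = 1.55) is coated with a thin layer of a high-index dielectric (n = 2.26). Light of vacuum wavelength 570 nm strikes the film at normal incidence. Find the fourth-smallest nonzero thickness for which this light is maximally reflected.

441 nm

Ray reflecting at the top interface goes from n = 1.0 toward n = 2.26: a half-wave phase shift.
Bottom surface (2.26 → 1.55): reflection off a lower-index medium gives no phase shift.
The two reflections differ by half a wavelength.
So the condition for constructive reflection is 2 n t = (m + ½) λ.
The fourth-smallest nonzero thickness corresponds to m = 3: t = (m + ½) λ / (2 n) = 3.50 × 570 / (2 × 2.26) = 441 nm.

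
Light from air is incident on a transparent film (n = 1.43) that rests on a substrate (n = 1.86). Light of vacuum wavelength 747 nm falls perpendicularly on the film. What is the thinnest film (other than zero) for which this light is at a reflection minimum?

131 nm

Top surface (1.0 → 1.43): reflection off a higher-index medium gives a half-wave phase shift.
At the lower boundary (n = 1.43 to n = 1.86) the reflected ray undergoes a half-wave phase shift.
Zero or two π shifts → no net half-wave offset.
With no net inversion, destructive interference in reflection requires 2 n t = (m + ½) λ.
Minimum at m = 0: t = λ / (4 n) = 747 / (4 × 1.43) = 131 nm.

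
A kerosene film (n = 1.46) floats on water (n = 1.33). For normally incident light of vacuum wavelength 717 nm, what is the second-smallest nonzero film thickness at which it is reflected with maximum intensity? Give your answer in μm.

At the upper boundary (n = 1.0 to n = 1.46) the reflected ray undergoes a half-wave phase shift.
Bottom surface (1.46 → 1.33): reflection off a lower-index medium gives no phase shift.
Exactly one π shift → a net half-wave offset.
So the condition for constructive reflection is 2 n t = (m + ½) λ.
The second-smallest nonzero thickness corresponds to m = 1: t = (m + ½) λ / (2 n) = 1.50 × 717 / (2 × 1.46) = 368 nm.

0.368 μm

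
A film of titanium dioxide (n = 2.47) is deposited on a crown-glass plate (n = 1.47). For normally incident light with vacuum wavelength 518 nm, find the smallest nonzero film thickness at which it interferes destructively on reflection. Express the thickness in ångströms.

1049 Å

At the upper boundary (n = 1.0 to n = 2.47) the reflected ray undergoes a half-wave phase shift.
Ray reflecting at the bottom interface goes from n = 2.47 toward n = 1.47: no phase shift.
Net: one phase inversion between the two reflected rays.
So the condition for destructive reflection is 2 n t = m λ.
Minimum nonzero at m = 1: t = λ / (2 n) = 518 / (2 × 2.47) = 105 nm.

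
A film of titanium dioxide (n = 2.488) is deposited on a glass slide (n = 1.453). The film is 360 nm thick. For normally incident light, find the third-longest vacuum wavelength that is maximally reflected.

717 nm

Top surface (1.0 → 2.488): reflection off a higher-index medium gives a half-wave phase shift.
Bottom surface (2.488 → 1.453): reflection off a lower-index medium gives no phase shift.
Net: one phase inversion between the two reflected rays.
So the condition for constructive reflection is 2 n t = (m + ½) λ.
λ = 2 n t / (m + ½). The third-longest wavelength is m = 2: λ = 2 × 2.488 × 360 / 2.50 = 717 nm.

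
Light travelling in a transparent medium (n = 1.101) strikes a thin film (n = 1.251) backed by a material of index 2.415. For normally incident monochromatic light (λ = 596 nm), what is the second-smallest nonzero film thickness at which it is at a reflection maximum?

476 nm

Ray reflecting at the top interface goes from n = 1.101 toward n = 1.251: a half-wave phase shift.
Ray reflecting at the bottom interface goes from n = 1.251 toward n = 2.415: a half-wave phase shift.
Net: no relative phase inversion (both shifts match).
For maximum reflection here: 2 n t = m λ.
The second-smallest nonzero thickness corresponds to m = 2: t = m λ / (2 n) = 2.00 × 596 / (2 × 1.251) = 476 nm.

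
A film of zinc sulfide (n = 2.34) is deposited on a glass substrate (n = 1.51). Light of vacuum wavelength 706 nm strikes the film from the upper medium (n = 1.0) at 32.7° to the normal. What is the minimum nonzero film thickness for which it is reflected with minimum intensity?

155 nm

At the upper boundary (n = 1.0 to n = 2.34) the reflected ray undergoes a half-wave phase shift.
Bottom surface (2.34 → 1.51): reflection off a lower-index medium gives no phase shift.
The two reflections differ by half a wavelength.
With one net inversion, destructive interference in reflection requires 2 n t cos θ_r = m λ.
Snell's law: 1.0 sin 32.7° = 2.34 sin θ_r → sin θ_r = 0.231, cos θ_r = 0.973.
Minimum nonzero at m = 1: t = λ / (2 n cos θ_r) = 706 / (2 × 2.34 × 0.973) = 155 nm.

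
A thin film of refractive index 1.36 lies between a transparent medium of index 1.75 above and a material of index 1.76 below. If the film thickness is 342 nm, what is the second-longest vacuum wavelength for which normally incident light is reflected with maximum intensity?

Ray reflecting at the top interface goes from n = 1.75 toward n = 1.36: no phase shift.
Ray reflecting at the bottom interface goes from n = 1.36 toward n = 1.76: a half-wave phase shift.
The two reflections differ by half a wavelength.
With one net inversion, constructive interference in reflection requires 2 n t = (m + ½) λ.
λ = 2 n t / (m + ½). The second-longest wavelength is m = 1: λ = 2 × 1.36 × 342 / 1.50 = 620 nm.

620 nm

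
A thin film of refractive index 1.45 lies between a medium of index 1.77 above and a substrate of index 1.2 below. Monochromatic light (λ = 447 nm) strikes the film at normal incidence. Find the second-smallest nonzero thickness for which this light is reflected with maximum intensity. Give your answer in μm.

Top surface (1.77 → 1.45): reflection off a lower-index medium gives no phase shift.
Bottom surface (1.45 → 1.2): reflection off a lower-index medium gives no phase shift.
The two reflections carry the same phase change, so no net offset.
With no net inversion, constructive interference in reflection requires 2 n t = m λ.
The second-smallest nonzero thickness corresponds to m = 2: t = m λ / (2 n) = 2.00 × 447 / (2 × 1.45) = 308 nm.

0.308 μm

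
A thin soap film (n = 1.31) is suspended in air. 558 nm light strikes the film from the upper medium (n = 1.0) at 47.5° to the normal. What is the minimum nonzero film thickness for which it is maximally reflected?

129 nm

Top surface (1.0 → 1.31): reflection off a higher-index medium gives a half-wave phase shift.
At the lower boundary (n = 1.31 to n = 1.0) the reflected ray undergoes no phase shift.
Exactly one π shift → a net half-wave offset.
For maximum reflection here: 2 n t cos θ_r = (m + ½) λ.
Snell's law: 1.0 sin 47.5° = 1.31 sin θ_r → sin θ_r = 0.563, cos θ_r = 0.827.
Minimum at m = 0: t = λ / (4 n cos θ_r) = 558 / (4 × 1.31 × 0.827) = 129 nm.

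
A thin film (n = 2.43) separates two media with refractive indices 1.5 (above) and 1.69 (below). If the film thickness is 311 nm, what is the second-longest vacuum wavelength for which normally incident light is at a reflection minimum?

756 nm

At the upper boundary (n = 1.5 to n = 2.43) the reflected ray undergoes a half-wave phase shift.
At the lower boundary (n = 2.43 to n = 1.69) the reflected ray undergoes no phase shift.
Exactly one π shift → a net half-wave offset.
With one net inversion, destructive interference in reflection requires 2 n t = m λ.
λ = 2 n t / m. The second-longest wavelength is m = 2: λ = 2 × 2.43 × 311 / 2.00 = 756 nm.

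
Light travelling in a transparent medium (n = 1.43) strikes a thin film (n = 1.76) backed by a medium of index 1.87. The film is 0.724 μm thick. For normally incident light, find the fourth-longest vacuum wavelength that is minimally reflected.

Ray reflecting at the top interface goes from n = 1.43 toward n = 1.76: a half-wave phase shift.
Bottom surface (1.76 → 1.87): reflection off a higher-index medium gives a half-wave phase shift.
Zero or two π shifts → no net half-wave offset.
For minimum reflection here: 2 n t = (m + ½) λ.
λ = 2 n t / (m + ½). The fourth-longest wavelength is m = 3: λ = 2 × 1.76 × 724 / 3.50 = 728 nm.

728 nm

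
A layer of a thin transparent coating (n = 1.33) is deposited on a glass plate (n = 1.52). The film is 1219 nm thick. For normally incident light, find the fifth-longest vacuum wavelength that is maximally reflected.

649 nm

Ray reflecting at the top interface goes from n = 1.0 toward n = 1.33: a half-wave phase shift.
Bottom surface (1.33 → 1.52): reflection off a higher-index medium gives a half-wave phase shift.
Net: no relative phase inversion (both shifts match).
So the condition for constructive reflection is 2 n t = m λ.
λ = 2 n t / m. The fifth-longest wavelength is m = 5: λ = 2 × 1.33 × 1219 / 5.00 = 649 nm.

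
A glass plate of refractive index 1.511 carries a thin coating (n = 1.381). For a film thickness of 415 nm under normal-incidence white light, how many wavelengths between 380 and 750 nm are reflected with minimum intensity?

Ray reflecting at the top interface goes from n = 1.0 toward n = 1.381: a half-wave phase shift.
Ray reflecting at the bottom interface goes from n = 1.381 toward n = 1.511: a half-wave phase shift.
Net: no relative phase inversion (both shifts match).
So the condition for destructive reflection is 2 n t = (m + ½) λ.
λ = 2 n t / (m + ½) = 1146 / (m + ½) nm.
m=1: 764 nm (IR); m=2: 458 nm (visible); m=3: 327 nm (UV).

1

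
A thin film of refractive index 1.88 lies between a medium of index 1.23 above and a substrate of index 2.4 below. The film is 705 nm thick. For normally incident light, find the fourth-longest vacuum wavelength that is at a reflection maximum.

663 nm

At the upper boundary (n = 1.23 to n = 1.88) the reflected ray undergoes a half-wave phase shift.
At the lower boundary (n = 1.88 to n = 2.4) the reflected ray undergoes a half-wave phase shift.
The two reflections carry the same phase change, so no net offset.
So the condition for constructive reflection is 2 n t = m λ.
λ = 2 n t / m. The fourth-longest wavelength is m = 4: λ = 2 × 1.88 × 705 / 4.00 = 663 nm.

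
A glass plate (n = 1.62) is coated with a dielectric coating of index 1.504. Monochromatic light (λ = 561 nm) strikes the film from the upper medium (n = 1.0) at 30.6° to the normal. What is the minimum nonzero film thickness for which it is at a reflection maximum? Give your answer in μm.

0.198 μm

At the upper boundary (n = 1.0 to n = 1.504) the reflected ray undergoes a half-wave phase shift.
Ray reflecting at the bottom interface goes from n = 1.504 toward n = 1.62: a half-wave phase shift.
Zero or two π shifts → no net half-wave offset.
With no net inversion, constructive interference in reflection requires 2 n t cos θ_r = m λ.
Snell's law: 1.0 sin 30.6° = 1.504 sin θ_r → sin θ_r = 0.338, cos θ_r = 0.941.
Minimum nonzero at m = 1: t = λ / (2 n cos θ_r) = 561 / (2 × 1.504 × 0.941) = 198 nm.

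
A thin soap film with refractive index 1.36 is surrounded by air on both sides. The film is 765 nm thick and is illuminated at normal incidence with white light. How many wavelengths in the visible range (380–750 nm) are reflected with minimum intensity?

3

Ray reflecting at the top interface goes from n = 1.0 toward n = 1.36: a half-wave phase shift.
At the lower boundary (n = 1.36 to n = 1.0) the reflected ray undergoes no phase shift.
The two reflections differ by half a wavelength.
So the condition for destructive reflection is 2 n t = m λ.
λ = 2 n t / m = 2081 / m nm.
m=2: 1040 nm (IR); m=3: 694 nm (visible); m=4: 520 nm (visible); m=5: 416 nm (visible); m=6: 347 nm (UV).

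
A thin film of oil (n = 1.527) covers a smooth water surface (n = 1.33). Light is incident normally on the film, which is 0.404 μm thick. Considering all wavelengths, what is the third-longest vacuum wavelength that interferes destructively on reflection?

411 nm

Ray reflecting at the top interface goes from n = 1.0 toward n = 1.527: a half-wave phase shift.
Bottom surface (1.527 → 1.33): reflection off a lower-index medium gives no phase shift.
Exactly one π shift → a net half-wave offset.
For minimum reflection here: 2 n t = m λ.
λ = 2 n t / m. The third-longest wavelength is m = 3: λ = 2 × 1.527 × 404 / 3.00 = 411 nm.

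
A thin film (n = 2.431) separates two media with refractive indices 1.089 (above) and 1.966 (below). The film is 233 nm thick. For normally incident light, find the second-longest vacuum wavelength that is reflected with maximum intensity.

At the upper boundary (n = 1.089 to n = 2.431) the reflected ray undergoes a half-wave phase shift.
At the lower boundary (n = 2.431 to n = 1.966) the reflected ray undergoes no phase shift.
The two reflections differ by half a wavelength.
For maximum reflection here: 2 n t = (m + ½) λ.
λ = 2 n t / (m + ½). The second-longest wavelength is m = 1: λ = 2 × 2.431 × 233 / 1.50 = 755 nm.

755 nm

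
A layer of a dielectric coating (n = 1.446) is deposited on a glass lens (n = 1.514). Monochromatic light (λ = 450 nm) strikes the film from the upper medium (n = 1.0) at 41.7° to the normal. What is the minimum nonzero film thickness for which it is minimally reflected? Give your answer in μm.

At the upper boundary (n = 1.0 to n = 1.446) the reflected ray undergoes a half-wave phase shift.
Ray reflecting at the bottom interface goes from n = 1.446 toward n = 1.514: a half-wave phase shift.
Net: no relative phase inversion (both shifts match).
With no net inversion, destructive interference in reflection requires 2 n t cos θ_r = (m + ½) λ.
Snell's law: 1.0 sin 41.7° = 1.446 sin θ_r → sin θ_r = 0.460, cos θ_r = 0.888.
Minimum at m = 0: t = λ / (4 n cos θ_r) = 450 / (4 × 1.446 × 0.888) = 87.6 nm.

0.0876 μm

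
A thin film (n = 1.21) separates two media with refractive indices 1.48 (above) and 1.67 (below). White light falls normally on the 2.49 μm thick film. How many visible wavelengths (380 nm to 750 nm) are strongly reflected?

8

Top surface (1.48 → 1.21): reflection off a lower-index medium gives no phase shift.
Bottom surface (1.21 → 1.67): reflection off a higher-index medium gives a half-wave phase shift.
Net: one phase inversion between the two reflected rays.
So the condition for constructive reflection is 2 n t = (m + ½) λ.
λ = 2 n t / (m + ½) = 6026 / (m + ½) nm.
m=7: 803 nm (IR); m=8: 709 nm (visible); m=9: 634 nm (visible); m=10: 574 nm (visible); m=11: 524 nm (visible); m=12: 482 nm (visible); m=13: 446 nm (visible); m=14: 416 nm (visible); m=15: 389 nm (visible); m=16: 365 nm (UV).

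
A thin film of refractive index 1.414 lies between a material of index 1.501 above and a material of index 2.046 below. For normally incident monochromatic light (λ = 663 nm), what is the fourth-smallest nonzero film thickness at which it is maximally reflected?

Top surface (1.501 → 1.414): reflection off a lower-index medium gives no phase shift.
Ray reflecting at the bottom interface goes from n = 1.414 toward n = 2.046: a half-wave phase shift.
Exactly one π shift → a net half-wave offset.
With one net inversion, constructive interference in reflection requires 2 n t = (m + ½) λ.
The fourth-smallest nonzero thickness corresponds to m = 3: t = (m + ½) λ / (2 n) = 3.50 × 663 / (2 × 1.414) = 821 nm.

821 nm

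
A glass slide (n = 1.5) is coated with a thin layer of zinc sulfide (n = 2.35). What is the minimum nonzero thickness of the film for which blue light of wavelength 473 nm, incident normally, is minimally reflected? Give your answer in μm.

At the upper boundary (n = 1.0 to n = 2.35) the reflected ray undergoes a half-wave phase shift.
Bottom surface (2.35 → 1.5): reflection off a lower-index medium gives no phase shift.
The two reflections differ by half a wavelength.
So the condition for destructive reflection is 2 n t = m λ.
Minimum nonzero at m = 1: t = λ / (2 n) = 473 / (2 × 2.35) = 101 nm.

0.101 μm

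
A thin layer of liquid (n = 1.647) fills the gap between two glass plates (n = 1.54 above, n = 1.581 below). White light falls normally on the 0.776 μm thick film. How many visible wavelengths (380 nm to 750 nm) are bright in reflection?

4

At the upper boundary (n = 1.54 to n = 1.647) the reflected ray undergoes a half-wave phase shift.
Bottom surface (1.647 → 1.581): reflection off a lower-index medium gives no phase shift.
The two reflections differ by half a wavelength.
So the condition for constructive reflection is 2 n t = (m + ½) λ.
λ = 2 n t / (m + ½) = 2556 / (m + ½) nm.
m=2: 1022 nm (IR); m=3: 730 nm (visible); m=4: 568 nm (visible); m=5: 465 nm (visible); m=6: 393 nm (visible); m=7: 341 nm (UV).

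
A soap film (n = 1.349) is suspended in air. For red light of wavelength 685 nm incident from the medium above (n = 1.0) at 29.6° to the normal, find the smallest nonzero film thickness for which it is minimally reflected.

Ray reflecting at the top interface goes from n = 1.0 toward n = 1.349: a half-wave phase shift.
Bottom surface (1.349 → 1.0): reflection off a lower-index medium gives no phase shift.
The two reflections differ by half a wavelength.
So the condition for destructive reflection is 2 n t cos θ_r = m λ.
Snell's law: 1.0 sin 29.6° = 1.349 sin θ_r → sin θ_r = 0.366, cos θ_r = 0.931.
Minimum nonzero at m = 1: t = λ / (2 n cos θ_r) = 685 / (2 × 1.349 × 0.931) = 273 nm.

273 nm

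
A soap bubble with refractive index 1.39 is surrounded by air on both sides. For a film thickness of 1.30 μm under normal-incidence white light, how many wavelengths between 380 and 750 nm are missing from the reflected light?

5

Top surface (1.0 → 1.39): reflection off a higher-index medium gives a half-wave phase shift.
At the lower boundary (n = 1.39 to n = 1.0) the reflected ray undergoes no phase shift.
The two reflections differ by half a wavelength.
So the condition for destructive reflection is 2 n t = m λ.
λ = 2 n t / m = 3614 / m nm.
m=4: 904 nm (IR); m=5: 723 nm (visible); m=6: 602 nm (visible); m=7: 516 nm (visible); m=8: 452 nm (visible); m=9: 402 nm (visible); m=10: 361 nm (UV).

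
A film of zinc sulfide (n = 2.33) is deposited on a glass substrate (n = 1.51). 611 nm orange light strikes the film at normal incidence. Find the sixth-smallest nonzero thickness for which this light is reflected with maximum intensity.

Top surface (1.0 → 2.33): reflection off a higher-index medium gives a half-wave phase shift.
Ray reflecting at the bottom interface goes from n = 2.33 toward n = 1.51: no phase shift.
Net: one phase inversion between the two reflected rays.
So the condition for constructive reflection is 2 n t = (m + ½) λ.
The sixth-smallest nonzero thickness corresponds to m = 5: t = (m + ½) λ / (2 n) = 5.50 × 611 / (2 × 2.33) = 721 nm.

721 nm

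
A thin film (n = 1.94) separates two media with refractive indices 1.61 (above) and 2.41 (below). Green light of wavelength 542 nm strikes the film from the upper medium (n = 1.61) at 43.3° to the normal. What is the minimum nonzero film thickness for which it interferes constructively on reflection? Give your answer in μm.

0.170 μm

Top surface (1.61 → 1.94): reflection off a higher-index medium gives a half-wave phase shift.
Ray reflecting at the bottom interface goes from n = 1.94 toward n = 2.41: a half-wave phase shift.
Zero or two π shifts → no net half-wave offset.
So the condition for constructive reflection is 2 n t cos θ_r = m λ.
Snell's law: 1.61 sin 43.3° = 1.94 sin θ_r → sin θ_r = 0.569, cos θ_r = 0.822.
Minimum nonzero at m = 1: t = λ / (2 n cos θ_r) = 542 / (2 × 1.94 × 0.822) = 170 nm.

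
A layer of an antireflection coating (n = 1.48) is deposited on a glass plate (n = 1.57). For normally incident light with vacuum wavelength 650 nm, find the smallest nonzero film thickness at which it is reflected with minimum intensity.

Ray reflecting at the top interface goes from n = 1.0 toward n = 1.48: a half-wave phase shift.
Bottom surface (1.48 → 1.57): reflection off a higher-index medium gives a half-wave phase shift.
Zero or two π shifts → no net half-wave offset.
With no net inversion, destructive interference in reflection requires 2 n t = (m + ½) λ.
Minimum at m = 0: t = λ / (4 n) = 650 / (4 × 1.48) = 110 nm.

110 nm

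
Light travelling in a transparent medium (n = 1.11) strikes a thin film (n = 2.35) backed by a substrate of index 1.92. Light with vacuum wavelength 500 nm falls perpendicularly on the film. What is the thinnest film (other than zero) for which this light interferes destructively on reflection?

106 nm

At the upper boundary (n = 1.11 to n = 2.35) the reflected ray undergoes a half-wave phase shift.
Bottom surface (2.35 → 1.92): reflection off a lower-index medium gives no phase shift.
Net: one phase inversion between the two reflected rays.
For weak reflection here: 2 n t = m λ.
Minimum nonzero at m = 1: t = λ / (2 n) = 500 / (2 × 2.35) = 106 nm.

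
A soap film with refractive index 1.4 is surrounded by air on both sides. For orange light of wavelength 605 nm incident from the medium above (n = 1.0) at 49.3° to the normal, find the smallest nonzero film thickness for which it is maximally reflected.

Top surface (1.0 → 1.4): reflection off a higher-index medium gives a half-wave phase shift.
At the lower boundary (n = 1.4 to n = 1.0) the reflected ray undergoes no phase shift.
The two reflections differ by half a wavelength.
With one net inversion, constructive interference in reflection requires 2 n t cos θ_r = (m + ½) λ.
Snell's law: 1.0 sin 49.3° = 1.4 sin θ_r → sin θ_r = 0.542, cos θ_r = 0.841.
Minimum at m = 0: t = λ / (4 n cos θ_r) = 605 / (4 × 1.4 × 0.841) = 129 nm.

129 nm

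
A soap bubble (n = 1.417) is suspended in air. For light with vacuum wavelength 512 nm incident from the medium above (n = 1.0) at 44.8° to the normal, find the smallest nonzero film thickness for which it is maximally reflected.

Ray reflecting at the top interface goes from n = 1.0 toward n = 1.417: a half-wave phase shift.
At the lower boundary (n = 1.417 to n = 1.0) the reflected ray undergoes no phase shift.
The two reflections differ by half a wavelength.
With one net inversion, constructive interference in reflection requires 2 n t cos θ_r = (m + ½) λ.
Snell's law: 1.0 sin 44.8° = 1.417 sin θ_r → sin θ_r = 0.497, cos θ_r = 0.868.
Minimum at m = 0: t = λ / (4 n cos θ_r) = 512 / (4 × 1.417 × 0.868) = 104 nm.

104 nm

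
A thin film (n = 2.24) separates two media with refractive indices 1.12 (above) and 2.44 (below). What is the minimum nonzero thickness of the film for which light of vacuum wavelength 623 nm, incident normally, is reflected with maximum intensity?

139 nm

Top surface (1.12 → 2.24): reflection off a higher-index medium gives a half-wave phase shift.
Bottom surface (2.24 → 2.44): reflection off a higher-index medium gives a half-wave phase shift.
Zero or two π shifts → no net half-wave offset.
For bright reflection here: 2 n t = m λ.
Minimum nonzero at m = 1: t = λ / (2 n) = 623 / (2 × 2.24) = 139 nm.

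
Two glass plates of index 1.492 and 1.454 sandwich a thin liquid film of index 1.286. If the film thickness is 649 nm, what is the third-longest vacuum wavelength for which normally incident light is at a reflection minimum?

556 nm

At the upper boundary (n = 1.492 to n = 1.286) the reflected ray undergoes no phase shift.
At the lower boundary (n = 1.286 to n = 1.454) the reflected ray undergoes a half-wave phase shift.
Exactly one π shift → a net half-wave offset.
With one net inversion, destructive interference in reflection requires 2 n t = m λ.
λ = 2 n t / m. The third-longest wavelength is m = 3: λ = 2 × 1.286 × 649 / 3.00 = 556 nm.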